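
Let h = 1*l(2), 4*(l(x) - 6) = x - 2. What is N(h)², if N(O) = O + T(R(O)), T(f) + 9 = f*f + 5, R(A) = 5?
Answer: 729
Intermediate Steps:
l(x) = 11/2 + x/4 (l(x) = 6 + (x - 2)/4 = 6 + (-2 + x)/4 = 6 + (-½ + x/4) = 11/2 + x/4)
T(f) = -4 + f² (T(f) = -9 + (f*f + 5) = -9 + (f² + 5) = -9 + (5 + f²) = -4 + f²)
h = 6 (h = 1*(11/2 + (¼)*2) = 1*(11/2 + ½) = 1*6 = 6)
N(O) = 21 + O (N(O) = O + (-4 + 5²) = O + (-4 + 25) = O + 21 = 21 + O)
N(h)² = (21 + 6)² = 27² = 729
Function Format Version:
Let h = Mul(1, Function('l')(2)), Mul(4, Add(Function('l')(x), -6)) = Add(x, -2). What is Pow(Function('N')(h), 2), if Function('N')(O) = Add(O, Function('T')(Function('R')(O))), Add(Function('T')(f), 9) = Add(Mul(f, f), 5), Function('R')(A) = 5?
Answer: 729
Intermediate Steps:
Function('l')(x) = Add(Rational(11, 2), Mul(Rational(1, 4), x)) (Function('l')(x) = Add(6, Mul(Rational(1, 4), Add(x, -2))) = Add(6, Mul(Rational(1, 4), Add(-2, x))) = Add(6, Add(Rational(-1, 2), Mul(Rational(1, 4), x))) = Add(Rational(11, 2), Mul(Rational(1, 4), x)))
Function('T')(f) = Add(-4, Pow(f, 2)) (Function('T')(f) = Add(-9, Add(Mul(f, f), 5)) = Add(-9, Add(Pow(f, 2), 5)) = Add(-9, Add(5, Pow(f, 2))) = Add(-4, Pow(f, 2)))
h = 6 (h = Mul(1, Add(Rational(11, 2), Mul(Rational(1, 4), 2))) = Mul(1, Add(Rational(11, 2), Rational(1, 2))) = Mul(1, 6) = 6)
Function('N')(O) = Add(21, O) (Function('N')(O) = Add(O, Add(-4, Pow(5, 2))) = Add(O, Add(-4, 25)) = Add(O, 21) = Add(21, O))
Pow(Function('N')(h), 2) = Pow(Add(21, 6), 2) = Pow(27, 2) = 729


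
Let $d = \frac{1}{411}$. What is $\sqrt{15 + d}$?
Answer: $\frac{\sqrt{2534226}}{411} \approx 3.8733$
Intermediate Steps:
$d = \frac{1}{411} \approx 0.0024331$
$\sqrt{15 + d} = \sqrt{15 + \frac{1}{411}} = \sqrt{\frac{6166}{411}} = \frac{\sqrt{2534226}}{411}$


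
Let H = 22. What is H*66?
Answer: 1452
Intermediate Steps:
H*66 = 22*66 = 1452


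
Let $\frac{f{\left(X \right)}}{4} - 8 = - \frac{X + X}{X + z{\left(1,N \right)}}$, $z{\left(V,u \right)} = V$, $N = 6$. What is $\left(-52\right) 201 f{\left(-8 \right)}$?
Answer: $- \frac{1672320}{7} \approx -2.389 \cdot 10^{5}$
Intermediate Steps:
$f{\left(X \right)} = 32 - \frac{8 X}{1 + X}$ ($f{\left(X \right)} = 32 + 4 \left(- \frac{X + X}{X + 1}\right) = 32 + 4 \left(- \frac{2 X}{1 + X}\right) = 32 - \frac{8 X}{1 + X}$)
$\left(-52\right) 201 f{\left(-8 \right)} = \left(-52\right) 201 \frac{8 \left(4 + 3 \left(-8\right)\right)}{1 - 8} = - 10452 \frac{8 \left(4 - 24\right)}{-7} = - 10452 \cdot 8 \left(- \frac{1}{7}\right) \left(-20\right) = \left(-10452\right) \frac{160}{7} = - \frac{1672320}{7}$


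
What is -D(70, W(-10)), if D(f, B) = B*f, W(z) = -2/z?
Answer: -14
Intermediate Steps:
-D(70, W(-10)) = -(-2/(-10))*70 = -(-2*(-1/10))*70 = -70/5 = -1*14 = -14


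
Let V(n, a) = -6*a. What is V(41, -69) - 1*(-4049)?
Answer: 4463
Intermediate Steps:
V(41, -69) - 1*(-4049) = -6*(-69) - 1*(-4049) = 414 + 4049 = 4463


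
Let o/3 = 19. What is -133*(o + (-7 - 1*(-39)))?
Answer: -11837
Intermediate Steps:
o = 57 (o = 3*19 = 57)
-133*(o + (-7 - 1*(-39))) = -133*(57 + (-7 - 1*(-39))) = -133*(57 + (-7 + 39)) = -133*(57 + 32) = -133*89 = -11837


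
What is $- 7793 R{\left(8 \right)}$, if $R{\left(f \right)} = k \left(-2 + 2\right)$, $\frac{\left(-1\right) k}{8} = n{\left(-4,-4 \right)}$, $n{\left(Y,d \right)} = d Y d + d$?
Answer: $0$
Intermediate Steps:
$n{\left(Y,d \right)} = d + Y d^{2}$ ($n{\left(Y,d \right)} = Y d d + d = Y d^{2} + d = d + Y d^{2}$)
$k = 544$ ($k = - 8 \left(- 4 \left(1 - -16\right)\right) = - 8 \left(- 4 \left(1 + 16\right)\right) = - 8 \left(\left(-4\right) 17\right) = \left(-8\right) \left(-68\right) = 544$)
$R{\left(f \right)} = 0$ ($R{\left(f \right)} = 544 \left(-2 + 2\right) = 544 \cdot 0 = 0$)
$- 7793 R{\left(8 \right)} = \left(-7793\right) 0 = 0$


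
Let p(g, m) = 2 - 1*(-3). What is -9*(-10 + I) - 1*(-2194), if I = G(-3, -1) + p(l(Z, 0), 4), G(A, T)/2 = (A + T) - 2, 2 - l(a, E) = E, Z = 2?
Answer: 2347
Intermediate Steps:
l(a, E) = 2 - E
p(g, m) = 5 (p(g, m) = 2 + 3 = 5)
G(A, T) = -4 + 2*A + 2*T (G(A, T) = 2*((A + T) - 2) = 2*(-2 + A + T) = -4 + 2*A + 2*T)
I = -7 (I = (-4 + 2*(-3) + 2*(-1)) + 5 = (-4 - 6 - 2) + 5 = -12 + 5 = -7)
-9*(-10 + I) - 1*(-2194) = -9*(-10 - 7) - 1*(-2194) = -9*(-17) + 2194 = 153 + 2194 = 2347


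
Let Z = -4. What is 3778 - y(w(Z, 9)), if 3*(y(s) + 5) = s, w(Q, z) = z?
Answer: 3780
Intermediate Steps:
y(s) = -5 + s/3
3778 - y(w(Z, 9)) = 3778 - (-5 + (⅓)*9) = 3778 - (-5 + 3) = 3778 - 1*(-2) = 3778 + 2 = 3780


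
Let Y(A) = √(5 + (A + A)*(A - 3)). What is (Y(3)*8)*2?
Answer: 16*√5 ≈ 35.777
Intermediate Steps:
Y(A) = √(5 + 2*A*(-3 + A)) (Y(A) = √(5 + (2*A)*(-3 + A)) = √(5 + 2*A*(-3 + A)))
(Y(3)*8)*2 = (√(5 - 6*3 + 2*3²)*8)*2 = (√(5 - 18 + 2*9)*8)*2 = (√(5 - 18 + 18)*8)*2 = (√5*8)*2 = (8*√5)*2 = 16*√5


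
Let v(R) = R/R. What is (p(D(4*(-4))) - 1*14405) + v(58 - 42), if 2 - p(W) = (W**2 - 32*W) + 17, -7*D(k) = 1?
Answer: -706756/49 ≈ -14424.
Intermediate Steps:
v(R) = 1
D(k) = -1/7 (D(k) = -1/7*1 = -1/7)
p(W) = -15 - W**2 + 32*W (p(W) = 2 - ((W**2 - 32*W) + 17) = 2 - (17 + W**2 - 32*W) = 2 + (-17 - W**2 + 32*W) = -15 - W**2 + 32*W)
(p(D(4*(-4))) - 1*14405) + v(58 - 42) = ((-15 - (-1/7)**2 + 32*(-1/7)) - 1*14405) + 1 = ((-15 - 1*1/49 - 32/7) - 14405) + 1 = ((-15 - 1/49 - 32/7) - 14405) + 1 = (-960/49 - 14405) + 1 = -706805/49 + 1 = -706756/49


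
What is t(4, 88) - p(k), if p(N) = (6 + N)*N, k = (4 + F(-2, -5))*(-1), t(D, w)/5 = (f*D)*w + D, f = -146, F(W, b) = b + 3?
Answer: -256932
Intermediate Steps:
F(W, b) = 3 + b
t(D, w) = 5*D - 730*D*w (t(D, w) = 5*((-146*D)*w + D) = 5*(-146*D*w + D) = 5*(D - 146*D*w) = 5*D - 730*D*w)
k = -2 (k = (4 + (3 - 5))*(-1) = (4 - 2)*(-1) = 2*(-1) = -2)
p(N) = N*(6 + N)
t(4, 88) - p(k) = 5*4*(1 - 146*88) - (-2)*(6 - 2) = 5*4*(1 - 12848) - (-2)*4 = 5*4*(-12847) - 1*(-8) = -256940 + 8 = -256932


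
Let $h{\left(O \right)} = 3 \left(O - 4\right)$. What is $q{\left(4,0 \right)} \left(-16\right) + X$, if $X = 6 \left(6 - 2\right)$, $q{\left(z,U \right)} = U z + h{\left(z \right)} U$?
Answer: $24$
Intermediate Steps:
$h{\left(O \right)} = -12 + 3 O$ ($h{\left(O \right)} = 3 \left(-4 + O\right) = -12 + 3 O$)
$q{\left(z,U \right)} = U z + U \left(-12 + 3 z\right)$ ($q{\left(z,U \right)} = U z + \left(-12 + 3 z\right) U = U z + U \left(-12 + 3 z\right)$)
$X = 24$ ($X = 6 \cdot 4 = 24$)
$q{\left(4,0 \right)} \left(-16\right) + X = 4 \cdot 0 \left(-3 + 4\right) \left(-16\right) + 24 = 4 \cdot 0 \cdot 1 \left(-16\right) + 24 = 0 \left(-16\right) + 24 = 0 + 24 = 24$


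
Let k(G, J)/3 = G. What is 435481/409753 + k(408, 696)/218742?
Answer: 15959920429/14938365121 ≈ 1.0684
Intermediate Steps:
k(G, J) = 3*G
435481/409753 + k(408, 696)/218742 = 435481/409753 + (3*408)/218742 = 435481*(1/409753) + 1224*(1/218742) = 435481/409753 + 204/36457 = 15959920429/14938365121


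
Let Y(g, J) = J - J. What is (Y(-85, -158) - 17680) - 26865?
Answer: -44545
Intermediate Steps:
Y(g, J) = 0
(Y(-85, -158) - 17680) - 26865 = (0 - 17680) - 26865 = -17680 - 26865 = -44545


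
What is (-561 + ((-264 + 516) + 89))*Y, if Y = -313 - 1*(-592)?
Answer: -61380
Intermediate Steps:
Y = 279 (Y = -313 + 592 = 279)
(-561 + ((-264 + 516) + 89))*Y = (-561 + ((-264 + 516) + 89))*279 = (-561 + (252 + 89))*279 = (-561 + 341)*279 = -220*279 = -61380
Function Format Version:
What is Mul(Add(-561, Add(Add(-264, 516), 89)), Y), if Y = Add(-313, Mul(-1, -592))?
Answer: -61380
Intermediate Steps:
Y = 279 (Y = Add(-313, 592) = 279)
Mul(Add(-561, Add(Add(-264, 516), 89)), Y) = Mul(Add(-561, Add(Add(-264, 516), 89)), 279) = Mul(Add(-561, Add(252, 89)), 279) = Mul(Add(-561, 341), 279) = Mul(-220, 279) = -61380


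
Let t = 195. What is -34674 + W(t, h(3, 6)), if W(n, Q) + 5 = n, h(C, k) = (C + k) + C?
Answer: -34484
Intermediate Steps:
h(C, k) = k + 2*C
W(n, Q) = -5 + n
-34674 + W(t, h(3, 6)) = -34674 + (-5 + 195) = -34674 + 190 = -34484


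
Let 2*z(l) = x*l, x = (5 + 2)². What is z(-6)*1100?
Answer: -161700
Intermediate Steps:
x = 49 (x = 7² = 49)
z(l) = 49*l/2 (z(l) = (49*l)/2 = 49*l/2)
z(-6)*1100 = ((49/2)*(-6))*1100 = -147*1100 = -161700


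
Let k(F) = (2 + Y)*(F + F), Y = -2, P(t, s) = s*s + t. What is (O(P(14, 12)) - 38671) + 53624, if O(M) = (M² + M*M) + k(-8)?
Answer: 64881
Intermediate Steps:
P(t, s) = t + s² (P(t, s) = s² + t = t + s²)
k(F) = 0 (k(F) = (2 - 2)*(F + F) = 0*(2*F) = 0)
O(M) = 2*M² (O(M) = (M² + M*M) + 0 = (M² + M²) + 0 = 2*M² + 0 = 2*M²)
(O(P(14, 12)) - 38671) + 53624 = (2*(14 + 12²)² - 38671) + 53624 = (2*(14 + 144)² - 38671) + 53624 = (2*158² - 38671) + 53624 = (2*24964 - 38671) + 53624 = (49928 - 38671) + 53624 = 11257 + 53624 = 64881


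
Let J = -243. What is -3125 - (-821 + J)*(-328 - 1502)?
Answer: -1950245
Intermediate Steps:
-3125 - (-821 + J)*(-328 - 1502) = -3125 - (-821 - 243)*(-328 - 1502) = -3125 - (-1064)*(-1830) = -3125 - 1*1947120 = -3125 - 1947120 = -1950245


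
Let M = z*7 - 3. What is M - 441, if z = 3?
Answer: -423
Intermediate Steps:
M = 18 (M = 3*7 - 3 = 21 - 3 = 18)
M - 441 = 18 - 441 = -423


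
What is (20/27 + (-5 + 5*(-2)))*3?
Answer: -385/9 ≈ -42.778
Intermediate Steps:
(20/27 + (-5 + 5*(-2)))*3 = (20*(1/27) + (-5 - 10))*3 = (20/27 - 15)*3 = -385/27*3 = -385/9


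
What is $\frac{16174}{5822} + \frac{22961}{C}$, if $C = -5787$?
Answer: $- \frac{20040002}{16845957} \approx -1.1896$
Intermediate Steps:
$\frac{16174}{5822} + \frac{22961}{C} = \frac{16174}{5822} + \frac{22961}{-5787} = 16174 \cdot \frac{1}{5822} + 22961 \left(- \frac{1}{5787}\right) = \frac{8087}{2911} - \frac{22961}{5787} = - \frac{20040002}{16845957}$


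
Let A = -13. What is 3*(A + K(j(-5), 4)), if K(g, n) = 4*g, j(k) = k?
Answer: -99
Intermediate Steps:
3*(A + K(j(-5), 4)) = 3*(-13 + 4*(-5)) = 3*(-13 - 20) = 3*(-33) = -99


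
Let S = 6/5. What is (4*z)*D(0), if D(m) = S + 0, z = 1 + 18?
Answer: 456/5 ≈ 91.200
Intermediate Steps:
S = 6/5 (S = 6*(⅕) = 6/5 ≈ 1.2000)
z = 19
D(m) = 6/5 (D(m) = 6/5 + 0 = 6/5)
(4*z)*D(0) = (4*19)*(6/5) = 76*(6/5) = 456/5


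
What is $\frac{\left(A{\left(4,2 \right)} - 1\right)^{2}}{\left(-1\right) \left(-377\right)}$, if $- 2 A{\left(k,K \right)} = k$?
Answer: $\frac{9}{377} \approx 0.023873$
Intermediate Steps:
$A{\left(k,K \right)} = - \frac{k}{2}$
$\frac{\left(A{\left(4,2 \right)} - 1\right)^{2}}{\left(-1\right) \left(-377\right)} = \frac{\left(\left(- \frac{1}{2}\right) 4 - 1\right)^{2}}{\left(-1\right) \left(-377\right)} = \frac{\left(-2 - 1\right)^{2}}{377} = \left(-3\right)^{2} \cdot \frac{1}{377} = 9 \cdot \frac{1}{377} = \frac{9}{377}$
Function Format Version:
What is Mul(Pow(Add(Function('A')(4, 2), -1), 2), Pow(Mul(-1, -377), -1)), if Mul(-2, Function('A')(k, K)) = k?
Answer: Rational(9, 377) ≈ 0.023873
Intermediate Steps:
Function('A')(k, K) = Mul(Rational(-1, 2), k)
Mul(Pow(Add(Function('A')(4, 2), -1), 2), Pow(Mul(-1, -377), -1)) = Mul(Pow(Add(Mul(Rational(-1, 2), 4), -1), 2), Pow(Mul(-1, -377), -1)) = Mul(Pow(Add(-2, -1), 2), Pow(377, -1)) = Mul(Pow(-3, 2), Rational(1, 377)) = Mul(9, Rational(1, 377)) = Rational(9, 377)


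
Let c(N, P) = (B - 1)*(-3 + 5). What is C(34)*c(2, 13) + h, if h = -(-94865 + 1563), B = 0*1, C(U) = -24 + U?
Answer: 93282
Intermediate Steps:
B = 0
c(N, P) = -2 (c(N, P) = (0 - 1)*(-3 + 5) = -1*2 = -2)
h = 93302 (h = -1*(-93302) = 93302)
C(34)*c(2, 13) + h = (-24 + 34)*(-2) + 93302 = 10*(-2) + 93302 = -20 + 93302 = 93282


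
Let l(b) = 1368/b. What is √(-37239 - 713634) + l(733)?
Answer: 1368/733 + I*√750873 ≈ 1.8663 + 866.53*I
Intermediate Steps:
√(-37239 - 713634) + l(733) = √(-37239 - 713634) + 1368/733 = √(-750873) + 1368*(1/733) = I*√750873 + 1368/733 = 1368/733 + I*√750873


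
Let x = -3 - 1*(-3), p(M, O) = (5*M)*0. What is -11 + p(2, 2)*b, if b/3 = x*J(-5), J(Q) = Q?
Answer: -11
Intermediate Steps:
p(M, O) = 0
x = 0 (x = -3 + 3 = 0)
b = 0 (b = 3*(0*(-5)) = 3*0 = 0)
-11 + p(2, 2)*b = -11 + 0*0 = -11 + 0 = -11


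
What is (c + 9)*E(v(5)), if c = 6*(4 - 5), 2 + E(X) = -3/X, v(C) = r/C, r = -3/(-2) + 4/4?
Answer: -24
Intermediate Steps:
r = 5/2 (r = -3*(-1/2) + 4*(1/4) = 3/2 + 1 = 5/2 ≈ 2.5000)
v(C) = 5/(2*C)
E(X) = -2 - 3/X
c = -6 (c = 6*(-1) = -6)
(c + 9)*E(v(5)) = (-6 + 9)*(-2 - 3/((5/2)/5)) = 3*(-2 - 3/((5/2)*(1/5))) = 3*(-2 - 3/1/2) = 3*(-2 - 3*2) = 3*(-2 - 6) = 3*(-8) = -24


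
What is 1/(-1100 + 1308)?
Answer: 1/208 ≈ 0.0048077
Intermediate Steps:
1/(-1100 + 1308) = 1/208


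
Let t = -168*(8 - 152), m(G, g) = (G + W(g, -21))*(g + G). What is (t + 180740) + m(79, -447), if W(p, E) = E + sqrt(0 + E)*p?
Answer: 183588 + 164496*I*sqrt(21) ≈ 1.8359e+5 + 7.5382e+5*I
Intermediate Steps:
W(p, E) = E + p*sqrt(E) (W(p, E) = E + sqrt(E)*p = E + p*sqrt(E))
m(G, g) = (G + g)*(-21 + G + I*g*sqrt(21)) (m(G, g) = (G + (-21 + g*sqrt(-21)))*(g + G) = (G + (-21 + g*(I*sqrt(21))))*(G + g) = (G + (-21 + I*g*sqrt(21)))*(G + g) = (-21 + G + I*g*sqrt(21))*(G + g) = (G + g)*(-21 + G + I*g*sqrt(21)))
t = 24192 (t = -168*(-144) = 24192)
(t + 180740) + m(79, -447) = (24192 + 180740) + (79**2 + 79*(-447) + 79*(-21 + I*(-447)*sqrt(21)) - 447*(-21 + I*(-447)*sqrt(21))) = 204932 + (6241 - 35313 + 79*(-21 - 447*I*sqrt(21)) - 447*(-21 - 447*I*sqrt(21))) = 204932 + (6241 - 35313 + (-1659 - 35313*I*sqrt(21)) + (9387 + 199809*I*sqrt(21))) = 204932 + (-21344 + 164496*I*sqrt(21)) = 183588 + 164496*I*sqrt(21)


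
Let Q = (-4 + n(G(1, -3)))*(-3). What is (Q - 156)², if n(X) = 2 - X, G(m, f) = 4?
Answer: 19044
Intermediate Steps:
Q = 18 (Q = (-4 + (2 - 1*4))*(-3) = (-4 + (2 - 4))*(-3) = (-4 - 2)*(-3) = -6*(-3) = 18)
(Q - 156)² = (18 - 156)² = (-138)² = 19044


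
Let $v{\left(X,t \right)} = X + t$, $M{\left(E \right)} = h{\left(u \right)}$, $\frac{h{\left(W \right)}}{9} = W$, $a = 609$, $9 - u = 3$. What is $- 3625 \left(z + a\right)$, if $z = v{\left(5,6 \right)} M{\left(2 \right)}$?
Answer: $-4360875$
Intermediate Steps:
$u = 6$ ($u = 9 - 3 = 6$)
$h{\left(W \right)} = 9 W$
$M{\left(E \right)} = 54$ ($M{\left(E \right)} = 9 \cdot 6 = 54$)
$z = 594$ ($z = \left(5 + 6\right) 54 = 11 \cdot 54 = 594$)
$- 3625 \left(z + a\right) = - 3625 \left(594 + 609\right) = \left(-3625\right) 1203 = -4360875$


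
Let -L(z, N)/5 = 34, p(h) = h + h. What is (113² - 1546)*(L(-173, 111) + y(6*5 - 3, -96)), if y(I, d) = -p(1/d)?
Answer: -30522819/16 ≈ -1.9077e+6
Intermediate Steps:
p(h) = 2*h
L(z, N) = -170 (L(z, N) = -5*34 = -170)
y(I, d) = -2/d
(113² - 1546)*(L(-173, 111) + y(6*5 - 3, -96)) = (113² - 1546)*(-170 - 2/(-96)) = (12769 - 1546)*(-170 - 2*(-1/96)) = 11223*(-170 + 1/48) = 11223*(-8159/48) = -30522819/16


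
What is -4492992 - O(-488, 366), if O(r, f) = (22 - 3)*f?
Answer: -4499946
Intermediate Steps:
O(r, f) = 19*f
-4492992 - O(-488, 366) = -4492992 - 19*366 = -4492992 - 1*6954 = -4492992 - 6954 = -4499946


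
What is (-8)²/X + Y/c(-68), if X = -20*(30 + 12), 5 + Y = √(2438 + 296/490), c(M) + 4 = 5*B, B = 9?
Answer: -853/4305 + √2987290/1435 ≈ 1.0063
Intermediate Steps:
c(M) = 41 (c(M) = -4 + 5*9 = -4 + 45 = 41)
Y = -5 + √2987290/35 (Y = -5 + √(2438 + 296/490) = -5 + √(2438 + 296*(1/490)) = -5 + √(2438 + 148/245) = -5 + √(597458/245) = -5 + √2987290/35 ≈ 44.382)
X = -840 (X = -20*42 = -840)
(-8)²/X + Y/c(-68) = (-8)²/(-840) + (-5 + √2987290/35)/41 = 64*(-1/840) + (-5 + √2987290/35)*(1/41) = -8/105 + (-5/41 + √2987290/1435) = -853/4305 + √2987290/1435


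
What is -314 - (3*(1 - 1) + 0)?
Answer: -314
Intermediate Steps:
-314 - (3*(1 - 1) + 0) = -314 - (3*0 + 0) = -314 - (0 + 0) = -314 - 1*0 = -314 + 0 = -314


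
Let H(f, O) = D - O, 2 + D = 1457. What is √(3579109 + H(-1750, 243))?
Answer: √3580321 ≈ 1892.2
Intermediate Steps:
D = 1455 (D = -2 + 1457 = 1455)
H(f, O) = 1455 - O
√(3579109 + H(-1750, 243)) = √(3579109 + (1455 - 1*243)) = √(3579109 + (1455 - 243)) = √(3579109 + 1212) = √3580321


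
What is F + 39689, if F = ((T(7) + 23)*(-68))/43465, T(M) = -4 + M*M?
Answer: 1725077761/43465 ≈ 39689.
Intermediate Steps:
T(M) = -4 + M²
F = -4624/43465 (F = (((-4 + 7²) + 23)*(-68))/43465 = (((-4 + 49) + 23)*(-68))*(1/43465) = ((45 + 23)*(-68))*(1/43465) = (68*(-68))*(1/43465) = -4624*1/43465 = -4624/43465 ≈ -0.10638)
F + 39689 = -4624/43465 + 39689 = 1725077761/43465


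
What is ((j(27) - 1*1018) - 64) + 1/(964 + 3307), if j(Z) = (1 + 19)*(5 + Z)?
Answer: -1887781/4271 ≈ -442.00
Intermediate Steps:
j(Z) = 100 + 20*Z (j(Z) = 20*(5 + Z) = 100 + 20*Z)
((j(27) - 1*1018) - 64) + 1/(964 + 3307) = (((100 + 20*27) - 1*1018) - 64) + 1/(964 + 3307) = (((100 + 540) - 1018) - 64) + 1/4271 = ((640 - 1018) - 64) + 1/4271 = (-378 - 64) + 1/4271 = -442 + 1/4271 = -1887781/4271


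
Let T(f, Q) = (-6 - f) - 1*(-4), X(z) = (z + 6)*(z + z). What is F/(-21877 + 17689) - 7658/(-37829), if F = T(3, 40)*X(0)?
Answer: 7658/37829 ≈ 0.20244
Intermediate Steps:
X(z) = 2*z*(6 + z) (X(z) = (6 + z)*(2*z) = 2*z*(6 + z))
T(f, Q) = -2 - f (T(f, Q) = (-6 - f) + 4 = -2 - f)
F = 0 (F = (-2 - 1*3)*(2*0*(6 + 0)) = (-2 - 3)*(2*0*6) = -5*0 = 0)
F/(-21877 + 17689) - 7658/(-37829) = 0/(-21877 + 17689) - 7658/(-37829) = 0/(-4188) - 7658*(-1/37829) = 0*(-1/4188) + 7658/37829 = 0 + 7658/37829 = 7658/37829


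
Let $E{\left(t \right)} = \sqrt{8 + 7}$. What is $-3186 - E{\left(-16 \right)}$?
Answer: $-3186 - \sqrt{15} \approx -3189.9$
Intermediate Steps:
$E{\left(t \right)} = \sqrt{15}$
$-3186 - E{\left(-16 \right)} = -3186 - \sqrt{15}$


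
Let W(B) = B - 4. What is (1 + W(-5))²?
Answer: 64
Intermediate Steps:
W(B) = -4 + B
(1 + W(-5))² = (1 + (-4 - 5))² = (1 - 9)² = (-8)² = 64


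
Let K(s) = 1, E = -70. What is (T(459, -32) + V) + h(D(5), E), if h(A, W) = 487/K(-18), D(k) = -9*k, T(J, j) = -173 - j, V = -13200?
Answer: -12854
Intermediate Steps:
h(A, W) = 487 (h(A, W) = 487/1 = 487*1 = 487)
(T(459, -32) + V) + h(D(5), E) = ((-173 - 1*(-32)) - 13200) + 487 = ((-173 + 32) - 13200) + 487 = (-141 - 13200) + 487 = -13341 + 487 = -12854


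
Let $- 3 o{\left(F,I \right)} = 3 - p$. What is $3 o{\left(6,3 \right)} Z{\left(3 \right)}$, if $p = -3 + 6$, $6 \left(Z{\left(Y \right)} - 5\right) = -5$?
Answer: $0$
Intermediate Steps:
$Z{\left(Y \right)} = \frac{25}{6}$ ($Z{\left(Y \right)} = 5 + \frac{1}{6} \left(-5\right) = 5 - \frac{5}{6} = \frac{25}{6}$)
$p = 3$
$o{\left(F,I \right)} = 0$ ($o{\left(F,I \right)} = - \frac{3 - 3}{3} = \left(- \frac{1}{3}\right) 0 = 0$)
$3 o{\left(6,3 \right)} Z{\left(3 \right)} = 3 \cdot 0 \cdot \frac{25}{6} = 0 \cdot \frac{25}{6} = 0$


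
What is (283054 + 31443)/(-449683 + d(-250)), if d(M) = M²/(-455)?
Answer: -28619227/40933653 ≈ -0.69916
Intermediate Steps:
d(M) = -M²/455 (d(M) = M²*(-1/455) = -M²/455)
(283054 + 31443)/(-449683 + d(-250)) = (283054 + 31443)/(-449683 - 1/455*(-250)²) = 314497/(-449683 - 1/455*62500) = 314497/(-449683 - 12500/91) = 314497/(-40933653/91) = 314497*(-91/40933653) = -28619227/40933653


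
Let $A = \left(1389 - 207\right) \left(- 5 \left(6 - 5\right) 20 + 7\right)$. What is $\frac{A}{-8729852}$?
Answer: $\frac{54963}{4364926} \approx 0.012592$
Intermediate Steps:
$A = -109926$ ($A = 1182 \left(- 5 \left(6 - 5\right) 20 + 7\right) = 1182 \left(\left(-5\right) 1 \cdot 20 + 7\right) = 1182 \left(\left(-5\right) 20 + 7\right) = 1182 \left(-100 + 7\right) = 1182 \left(-93\right) = -109926$)
$\frac{A}{-8729852} = - \frac{109926}{-8729852} = \left(-109926\right) \left(- \frac{1}{8729852}\right) = \frac{54963}{4364926}$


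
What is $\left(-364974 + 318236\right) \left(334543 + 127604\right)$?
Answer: $-21599826486$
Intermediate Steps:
$\left(-364974 + 318236\right) \left(334543 + 127604\right) = \left(-46738\right) 462147 = -21599826486$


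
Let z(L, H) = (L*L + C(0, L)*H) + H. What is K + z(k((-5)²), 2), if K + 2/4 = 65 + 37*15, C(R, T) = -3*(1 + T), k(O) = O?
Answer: 2181/2 ≈ 1090.5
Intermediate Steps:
C(R, T) = -3 - 3*T
z(L, H) = H + L² + H*(-3 - 3*L) (z(L, H) = (L*L + (-3 - 3*L)*H) + H = (L² + H*(-3 - 3*L)) + H = H + L² + H*(-3 - 3*L))
K = 1239/2 (K = -½ + (65 + 37*15) = -½ + (65 + 555) = -½ + 620 = 1239/2 ≈ 619.50)
K + z(k((-5)²), 2) = 1239/2 + (2 + ((-5)²)² - 3*2*(1 + (-5)²)) = 1239/2 + (2 + 25² - 3*2*(1 + 25)) = 1239/2 + (2 + 625 - 3*2*26) = 1239/2 + (2 + 625 - 156) = 1239/2 + 471 = 2181/2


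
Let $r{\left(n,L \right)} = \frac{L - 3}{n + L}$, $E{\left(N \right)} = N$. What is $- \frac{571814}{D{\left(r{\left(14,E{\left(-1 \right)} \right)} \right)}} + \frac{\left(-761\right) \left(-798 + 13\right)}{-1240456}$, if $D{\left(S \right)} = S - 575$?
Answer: $\frac{9216563550977}{9277370424} \approx 993.45$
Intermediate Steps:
$r{\left(n,L \right)} = \frac{-3 + L}{L + n}$
$D{\left(S \right)} = -575 + S$ ($D{\left(S \right)} = S - 575 = -575 + S$)
$- \frac{571814}{D{\left(r{\left(14,E{\left(-1 \right)} \right)} \right)}} + \frac{\left(-761\right) \left(-798 + 13\right)}{-1240456} = - \frac{571814}{-575 + \frac{-3 - 1}{-1 + 14}} + \frac{\left(-761\right) \left(-798 + 13\right)}{-1240456} = - \frac{571814}{-575 + \frac{1}{13} \left(-4\right)} + \left(-761\right) \left(-785\right) \left(- \frac{1}{1240456}\right) = - \frac{571814}{-575 + \frac{1}{13} \left(-4\right)} + 597385 \left(- \frac{1}{1240456}\right) = - \frac{571814}{-575 - \frac{4}{13}} - \frac{597385}{1240456} = - \frac{571814}{- \frac{7479}{13}} - \frac{597385}{1240456} = \left(-571814\right) \left(- \frac{13}{7479}\right) - \frac{597385}{1240456} = \frac{7433582}{7479} - \frac{597385}{1240456} = \frac{9216563550977}{9277370424}$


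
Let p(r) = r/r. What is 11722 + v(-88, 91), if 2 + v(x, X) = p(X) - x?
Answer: 11809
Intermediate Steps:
p(r) = 1
v(x, X) = -1 - x (v(x, X) = -2 + (1 - x) = -1 - x)
11722 + v(-88, 91) = 11722 + (-1 - 1*(-88)) = 11722 + (-1 + 88) = 11722 + 87 = 11809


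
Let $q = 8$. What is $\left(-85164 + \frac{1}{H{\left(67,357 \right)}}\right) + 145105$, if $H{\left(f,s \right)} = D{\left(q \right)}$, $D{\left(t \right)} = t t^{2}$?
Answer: $\frac{30689793}{512} \approx 59941.0$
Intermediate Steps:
$D{\left(t \right)} = t^{3}$
$H{\left(f,s \right)} = 512$ ($H{\left(f,s \right)} = 8^{3} = 512$)
$\left(-85164 + \frac{1}{H{\left(67,357 \right)}}\right) + 145105 = \left(-85164 + \frac{1}{512}\right) + 145105 = - \frac{43603967}{512} + 145105 = \frac{30689793}{512}$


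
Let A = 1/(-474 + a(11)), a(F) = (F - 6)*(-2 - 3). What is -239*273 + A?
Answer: -32558254/499 ≈ -65247.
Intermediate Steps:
a(F) = 30 - 5*F (a(F) = (-6 + F)*(-5) = 30 - 5*F)
A = -1/499 (A = 1/(-474 + (30 - 5*11)) = 1/(-474 + (30 - 55)) = 1/(-474 - 25) = 1/(-499) = -1/499 ≈ -0.0020040)
-239*273 + A = -239*273 - 1/499 = -65247 - 1/499 = -32558254/499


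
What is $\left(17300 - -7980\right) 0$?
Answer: $0$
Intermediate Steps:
$\left(17300 - -7980\right) 0 = \left(17300 + 7980\right) 0 = 25280 \cdot 0 = 0$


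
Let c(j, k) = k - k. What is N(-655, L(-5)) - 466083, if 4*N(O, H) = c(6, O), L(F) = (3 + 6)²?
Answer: -466083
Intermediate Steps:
c(j, k) = 0
L(F) = 81 (L(F) = 9² = 81)
N(O, H) = 0 (N(O, H) = (¼)*0 = 0)
N(-655, L(-5)) - 466083 = 0 - 466083 = -466083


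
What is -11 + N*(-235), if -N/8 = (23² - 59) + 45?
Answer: 968189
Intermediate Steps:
N = -4120 (N = -8*((23² - 59) + 45) = -8*((529 - 59) + 45) = -8*(470 + 45) = -8*515 = -4120)
-11 + N*(-235) = -11 - 4120*(-235) = -11 + 968200 = 968189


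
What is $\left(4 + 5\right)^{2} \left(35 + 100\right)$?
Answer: $10935$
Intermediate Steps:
$\left(4 + 5\right)^{2} \left(35 + 100\right) = 9^{2} \cdot 135 = 81 \cdot 135 = 10935$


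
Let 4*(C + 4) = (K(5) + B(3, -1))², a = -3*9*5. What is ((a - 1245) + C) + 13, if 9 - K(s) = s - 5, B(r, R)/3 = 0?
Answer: -5403/4 ≈ -1350.8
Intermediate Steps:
B(r, R) = 0 (B(r, R) = 3*0 = 0)
K(s) = 14 - s (K(s) = 9 - (s - 5) = 9 - (-5 + s) = 9 + (5 - s) = 14 - s)
a = -135 (a = -27*5 = -135)
C = 65/4 (C = -4 + ((14 - 1*5) + 0)²/4 = -4 + ((14 - 5) + 0)²/4 = -4 + (9 + 0)²/4 = -4 + (¼)*9² = -4 + (¼)*81 = -4 + 81/4 = 65/4 ≈ 16.250)
((a - 1245) + C) + 13 = ((-135 - 1245) + 65/4) + 13 = (-1380 + 65/4) + 13 = -5455/4 + 13 = -5403/4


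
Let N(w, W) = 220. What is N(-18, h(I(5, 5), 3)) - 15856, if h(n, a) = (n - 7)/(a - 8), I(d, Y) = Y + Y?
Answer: -15636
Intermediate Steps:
I(d, Y) = 2*Y
h(n, a) = (-7 + n)/(-8 + a)
N(-18, h(I(5, 5), 3)) - 15856 = 220 - 15856 = -15636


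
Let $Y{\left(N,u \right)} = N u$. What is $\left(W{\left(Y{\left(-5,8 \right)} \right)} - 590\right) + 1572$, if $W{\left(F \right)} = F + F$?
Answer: $902$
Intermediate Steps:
$W{\left(F \right)} = 2 F$
$\left(W{\left(Y{\left(-5,8 \right)} \right)} - 590\right) + 1572 = \left(2 \left(\left(-5\right) 8\right) - 590\right) + 1572 = \left(2 \left(-40\right) + \left(-675 + 85\right)\right) + 1572 = \left(-80 - 590\right) + 1572 = -670 + 1572 = 902$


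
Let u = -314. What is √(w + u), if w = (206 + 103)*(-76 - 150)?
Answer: 2*I*√17537 ≈ 264.85*I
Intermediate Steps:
w = -69834 (w = 309*(-226) = -69834)
√(w + u) = √(-69834 - 314) = √(-70148) = 2*I*√17537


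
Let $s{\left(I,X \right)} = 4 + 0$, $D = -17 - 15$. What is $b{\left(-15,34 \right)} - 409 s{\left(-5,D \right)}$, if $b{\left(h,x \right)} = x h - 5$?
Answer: $-2151$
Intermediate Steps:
$D = -32$
$s{\left(I,X \right)} = 4$
$b{\left(h,x \right)} = -5 + h x$ ($b{\left(h,x \right)} = h x - 5 = -5 + h x$)
$b{\left(-15,34 \right)} - 409 s{\left(-5,D \right)} = \left(-5 - 510\right) - 1636 = -515 - 1636 = -2151$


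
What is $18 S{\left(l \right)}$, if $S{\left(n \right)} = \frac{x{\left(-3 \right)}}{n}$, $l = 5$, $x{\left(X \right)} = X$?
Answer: $- \frac{54}{5} \approx -10.8$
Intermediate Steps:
$S{\left(n \right)} = - \frac{3}{n}$
$18 S{\left(l \right)} = 18 \left(- \frac{3}{5}\right) = - \frac{54}{5}$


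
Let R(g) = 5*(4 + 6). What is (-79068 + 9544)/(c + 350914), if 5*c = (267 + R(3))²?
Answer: -347620/1855059 ≈ -0.18739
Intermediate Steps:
R(g) = 50 (R(g) = 5*10 = 50)
c = 100489/5 (c = (267 + 50)²/5 = (⅕)*317² = (⅕)*100489 = 100489/5 ≈ 20098.)
(-79068 + 9544)/(c + 350914) = (-79068 + 9544)/(100489/5 + 350914) = -69524/1855059/5 = -69524*5/1855059 = -347620/1855059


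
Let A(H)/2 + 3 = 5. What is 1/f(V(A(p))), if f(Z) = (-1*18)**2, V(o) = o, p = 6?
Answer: 1/324 ≈ 0.0030864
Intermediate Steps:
A(H) = 4 (A(H) = -6 + 2*5 = -6 + 10 = 4)
f(Z) = 324 (f(Z) = (-18)**2 = 324)
1/f(V(A(p))) = 1/324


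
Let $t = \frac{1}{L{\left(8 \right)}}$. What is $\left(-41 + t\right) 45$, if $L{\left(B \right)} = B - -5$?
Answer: $- \frac{23940}{13} \approx -1841.5$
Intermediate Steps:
$L{\left(B \right)} = 5 + B$ ($L{\left(B \right)} = B + 5 = 5 + B$)
$t = \frac{1}{13}$ ($t = \frac{1}{5 + 8} = \frac{1}{13} \approx 0.076923$)
$\left(-41 + t\right) 45 = \left(-41 + \frac{1}{13}\right) 45 = \left(- \frac{532}{13}\right) 45 = - \frac{23940}{13}$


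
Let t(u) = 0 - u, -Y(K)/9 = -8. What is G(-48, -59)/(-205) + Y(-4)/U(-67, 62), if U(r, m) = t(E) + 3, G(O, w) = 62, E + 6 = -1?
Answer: 1414/205 ≈ 6.8976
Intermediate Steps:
E = -7 (E = -6 - 1 = -7)
Y(K) = 72 (Y(K) = -9*(-8) = 72)
t(u) = -u
U(r, m) = 10 (U(r, m) = -1*(-7) + 3 = 7 + 3 = 10)
G(-48, -59)/(-205) + Y(-4)/U(-67, 62) = 62/(-205) + 72/10 = 62*(-1/205) + 72*(1/10) = -62/205 + 36/5 = 1414/205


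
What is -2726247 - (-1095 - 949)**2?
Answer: -6904183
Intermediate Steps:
-2726247 - (-1095 - 949)**2 = -2726247 - 1*(-2044)**2 = -2726247 - 1*4177936 = -2726247 - 4177936 = -6904183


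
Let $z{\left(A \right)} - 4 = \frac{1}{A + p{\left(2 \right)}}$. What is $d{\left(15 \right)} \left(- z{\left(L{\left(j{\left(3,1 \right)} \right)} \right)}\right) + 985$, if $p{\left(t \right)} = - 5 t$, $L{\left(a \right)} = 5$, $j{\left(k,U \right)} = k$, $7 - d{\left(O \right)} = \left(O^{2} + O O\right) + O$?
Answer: $\frac{13627}{5} \approx 2725.4$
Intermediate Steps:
$d{\left(O \right)} = 7 - O - 2 O^{2}$ ($d{\left(O \right)} = 7 - \left(\left(O^{2} + O O\right) + O\right) = 7 - \left(\left(O^{2} + O^{2}\right) + O\right) = 7 - \left(2 O^{2} + O\right) = 7 - \left(O + 2 O^{2}\right) = 7 - O - 2 O^{2}$)
$z{\left(A \right)} = 4 + \frac{1}{-10 + A}$ ($z{\left(A \right)} = 4 + \frac{1}{A - 10} = 4 + \frac{1}{-10 + A}$)
$d{\left(15 \right)} \left(- z{\left(L{\left(j{\left(3,1 \right)} \right)} \right)}\right) + 985 = \left(7 - 15 - 2 \cdot 15^{2}\right) \left(- \frac{-39 + 4 \cdot 5}{-10 + 5}\right) + 985 = \left(7 - 15 - 450\right) \left(- \frac{-39 + 20}{-5}\right) + 985 = \left(7 - 15 - 450\right) \left(- \frac{\left(-1\right) \left(-19\right)}{5}\right) + 985 = - 458 \left(\left(-1\right) \frac{19}{5}\right) + 985 = \left(-458\right) \left(- \frac{19}{5}\right) + 985 = \frac{8702}{5} + 985 = \frac{13627}{5}$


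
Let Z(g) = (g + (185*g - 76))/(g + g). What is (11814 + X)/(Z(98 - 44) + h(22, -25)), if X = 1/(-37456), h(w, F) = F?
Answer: 11947639941/68057552 ≈ 175.55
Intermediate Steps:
Z(g) = (-76 + 186*g)/(2*g) (Z(g) = (g + (-76 + 185*g))/((2*g)) = (-76 + 186*g)*(1/(2*g)) = (-76 + 186*g)/(2*g))
X = -1/37456 ≈ -2.6698e-5
(11814 + X)/(Z(98 - 44) + h(22, -25)) = (11814 - 1/37456)/((93 - 38/(98 - 44)) - 25) = 442505183/(37456*((93 - 38/54) - 25)) = 442505183/(37456*((93 - 38*1/54) - 25)) = 442505183/(37456*((93 - 19/27) - 25)) = 442505183/(37456*(2492/27 - 25)) = 442505183/(37456*(1817/27)) = (442505183/37456)*(27/1817) = 11947639941/68057552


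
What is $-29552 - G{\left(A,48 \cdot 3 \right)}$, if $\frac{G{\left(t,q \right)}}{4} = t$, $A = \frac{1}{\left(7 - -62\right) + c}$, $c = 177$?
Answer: $- \frac{3634898}{123} \approx -29552.0$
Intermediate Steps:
$A = \frac{1}{246}$ ($A = \frac{1}{\left(7 - -62\right) + 177} = \frac{1}{\left(7 + 62\right) + 177} = \frac{1}{69 + 177} = \frac{1}{246} \approx 0.004065$)
$G{\left(t,q \right)} = 4 t$
$-29552 - G{\left(A,48 \cdot 3 \right)} = -29552 - 4 \cdot \frac{1}{246} = -29552 - \frac{2}{123} = - \frac{3634898}{123}$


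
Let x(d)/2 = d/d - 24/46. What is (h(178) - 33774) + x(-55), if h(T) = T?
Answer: -772686/23 ≈ -33595.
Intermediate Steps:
x(d) = 22/23 (x(d) = 2*(d/d - 24/46) = 2*(1 - 24*1/46) = 2*(1 - 12/23) = 2*(11/23) = 22/23)
(h(178) - 33774) + x(-55) = (178 - 33774) + 22/23 = -33596 + 22/23 = -772686/23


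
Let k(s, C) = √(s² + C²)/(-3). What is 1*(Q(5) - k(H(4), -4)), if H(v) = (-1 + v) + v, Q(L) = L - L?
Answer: √65/3 ≈ 2.6874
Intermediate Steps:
Q(L) = 0
H(v) = -1 + 2*v
k(s, C) = -√(C² + s²)/3 (k(s, C) = √(C² + s²)*(-⅓) = -√(C² + s²)/3)
1*(Q(5) - k(H(4), -4)) = 1*(0 - (-1)*√((-4)² + (-1 + 2*4)²)/3) = 1*(0 - (-1)*√(16 + (-1 + 8)²)/3) = 1*(0 - (-1)*√(16 + 7²)/3) = 1*(0 - (-1)*√(16 + 49)/3) = 1*(0 - (-1)*√65/3) = 1*(0 + √65/3) = 1*(√65/3) = √65/3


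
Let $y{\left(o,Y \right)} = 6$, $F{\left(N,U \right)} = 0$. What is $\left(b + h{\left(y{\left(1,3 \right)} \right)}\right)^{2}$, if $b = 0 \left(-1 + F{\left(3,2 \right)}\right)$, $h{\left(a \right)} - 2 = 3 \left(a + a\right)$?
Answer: $1444$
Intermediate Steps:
$h{\left(a \right)} = 2 + 6 a$ ($h{\left(a \right)} = 2 + 3 \left(a + a\right) = 2 + 3 \cdot 2 a = 2 + 6 a$)
$b = 0$ ($b = 0 \left(-1 + 0\right) = 0 \left(-1\right) = 0$)
$\left(b + h{\left(y{\left(1,3 \right)} \right)}\right)^{2} = \left(0 + \left(2 + 6 \cdot 6\right)\right)^{2} = \left(0 + \left(2 + 36\right)\right)^{2} = \left(0 + 38\right)^{2} = 38^{2} = 1444$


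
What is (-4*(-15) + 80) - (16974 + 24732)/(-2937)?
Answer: 150962/979 ≈ 154.20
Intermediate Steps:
(-4*(-15) + 80) - (16974 + 24732)/(-2937) = (60 + 80) - 41706*(-1)/2937 = 140 - 1*(-13902/979) = 140 + 13902/979 = 150962/979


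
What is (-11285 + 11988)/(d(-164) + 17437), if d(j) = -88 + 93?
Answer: 37/918 ≈ 0.040305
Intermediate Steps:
d(j) = 5
(-11285 + 11988)/(d(-164) + 17437) = (-11285 + 11988)/(5 + 17437) = 703/17442 = 703*(1/17442) = 37/918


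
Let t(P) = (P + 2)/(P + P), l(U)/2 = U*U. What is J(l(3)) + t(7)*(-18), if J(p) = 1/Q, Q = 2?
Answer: -155/14 ≈ -11.071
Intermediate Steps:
l(U) = 2*U² (l(U) = 2*(U*U) = 2*U²)
J(p) = ½ (J(p) = 1/2 = ½)
t(P) = (2 + P)/(2*P) (t(P) = (2 + P)/((2*P)) = (2 + P)*(1/(2*P)) = (2 + P)/(2*P))
J(l(3)) + t(7)*(-18) = ½ + ((½)*(2 + 7)/7)*(-18) = ½ + ((½)*(⅐)*9)*(-18) = ½ + (9/14)*(-18) = ½ - 81/7 = -155/14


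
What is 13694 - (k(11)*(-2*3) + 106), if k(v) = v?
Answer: 13654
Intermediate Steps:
13694 - (k(11)*(-2*3) + 106) = 13694 - (11*(-2*3) + 106) = 13694 - (11*(-6) + 106) = 13694 - (-66 + 106) = 13694 - 1*40 = 13694 - 40 = 13654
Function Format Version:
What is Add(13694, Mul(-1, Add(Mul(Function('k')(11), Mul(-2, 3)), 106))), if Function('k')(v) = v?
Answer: 13654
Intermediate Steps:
Add(13694, Mul(-1, Add(Mul(Function('k')(11), Mul(-2, 3)), 106))) = Add(13694, Mul(-1, Add(Mul(11, Mul(-2, 3)), 106))) = Add(13694, Mul(-1, Add(Mul(11, -6), 106))) = Add(13694, Mul(-1, Add(-66, 106))) = Add(13694, Mul(-1, 40)) = Add(13694, -40) = 13654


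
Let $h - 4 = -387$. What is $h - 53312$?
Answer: $-53695$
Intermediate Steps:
$h = -383$ ($h = 4 - 387 = -383$)
$h - 53312 = -383 - 53312 = -53695$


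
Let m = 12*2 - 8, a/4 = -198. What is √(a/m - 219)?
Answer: I*√1074/2 ≈ 16.386*I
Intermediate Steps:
a = -792 (a = 4*(-198) = -792)
m = 16 (m = 24 - 8 = 16)
√(a/m - 219) = √(-792/16 - 219) = √(-792*1/16 - 219) = √(-99/2 - 219) = √(-537/2) = I*√1074/2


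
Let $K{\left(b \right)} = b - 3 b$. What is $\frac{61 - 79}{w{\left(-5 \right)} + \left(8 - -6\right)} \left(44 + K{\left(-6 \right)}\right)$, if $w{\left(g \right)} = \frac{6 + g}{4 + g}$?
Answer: $- \frac{1008}{13} \approx -77.538$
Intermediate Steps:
$K{\left(b \right)} = - 2 b$
$w{\left(g \right)} = \frac{6 + g}{4 + g}$
$\frac{61 - 79}{w{\left(-5 \right)} + \left(8 - -6\right)} \left(44 + K{\left(-6 \right)}\right) = \frac{61 - 79}{\frac{6 - 5}{4 - 5} + \left(8 - -6\right)} \left(44 - -12\right) = - \frac{18}{\frac{1}{-1} \cdot 1 + \left(8 + 6\right)} \left(44 + 12\right) = - \frac{18}{\left(-1\right) 1 + 14} \cdot 56 = - \frac{18}{-1 + 14} \cdot 56 = - \frac{18}{13} \cdot 56 = \left(-18\right) \frac{1}{13} \cdot 56 = \left(- \frac{18}{13}\right) 56 = - \frac{1008}{13}$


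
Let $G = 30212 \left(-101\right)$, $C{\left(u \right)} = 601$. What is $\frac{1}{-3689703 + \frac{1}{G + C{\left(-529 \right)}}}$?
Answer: $- \frac{3050811}{11256586499134} \approx -2.7102 \cdot 10^{-7}$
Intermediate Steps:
$G = -3051412$
$\frac{1}{-3689703 + \frac{1}{G + C{\left(-529 \right)}}} = \frac{1}{-3689703 + \frac{1}{-3051412 + 601}} = \frac{1}{-3689703 + \frac{1}{-3050811}} = \frac{1}{-3689703 - \frac{1}{3050811}} = \frac{1}{- \frac{11256586499134}{3050811}} = - \frac{3050811}{11256586499134}$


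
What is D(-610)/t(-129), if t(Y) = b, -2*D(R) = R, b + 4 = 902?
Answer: 305/898 ≈ 0.33964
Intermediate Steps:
b = 898 (b = -4 + 902 = 898)
D(R) = -R/2
t(Y) = 898
D(-610)/t(-129) = -½*(-610)/898 = 305*(1/898) = 305/898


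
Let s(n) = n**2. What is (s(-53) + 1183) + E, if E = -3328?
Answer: 664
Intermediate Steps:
(s(-53) + 1183) + E = ((-53)**2 + 1183) - 3328 = (2809 + 1183) - 3328 = 3992 - 3328 = 664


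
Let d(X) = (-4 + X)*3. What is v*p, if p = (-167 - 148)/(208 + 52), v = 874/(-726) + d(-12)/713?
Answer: 6909105/4486196 ≈ 1.5401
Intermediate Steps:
d(X) = -12 + 3*X
v = -329005/258819 (v = 874/(-726) + (-12 + 3*(-12))/713 = 874*(-1/726) + (-12 - 36)*(1/713) = -437/363 - 48*1/713 = -437/363 - 48/713 = -329005/258819 ≈ -1.2712)
p = -63/52 (p = -315/260 = -315*1/260 = -63/52 ≈ -1.2115)
v*p = -329005/258819*(-63/52) = 6909105/4486196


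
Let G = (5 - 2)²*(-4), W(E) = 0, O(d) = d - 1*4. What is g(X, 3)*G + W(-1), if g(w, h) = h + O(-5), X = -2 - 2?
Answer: 216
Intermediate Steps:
X = -4
O(d) = -4 + d (O(d) = d - 4 = -4 + d)
G = -36 (G = 3²*(-4) = 9*(-4) = -36)
g(w, h) = -9 + h (g(w, h) = h + (-4 - 5) = h - 9 = -9 + h)
g(X, 3)*G + W(-1) = (-9 + 3)*(-36) + 0 = -6*(-36) + 0 = 216 + 0 = 216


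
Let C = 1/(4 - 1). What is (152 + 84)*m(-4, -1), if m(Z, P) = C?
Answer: 236/3 ≈ 78.667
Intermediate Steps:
C = ⅓ (C = 1/3 = ⅓ ≈ 0.33333)
m(Z, P) = ⅓
(152 + 84)*m(-4, -1) = (152 + 84)*(⅓) = 236*(⅓) = 236/3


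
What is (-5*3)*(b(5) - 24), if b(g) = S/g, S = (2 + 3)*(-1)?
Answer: 375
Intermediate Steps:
S = -5 (S = 5*(-1) = -5)
b(g) = -5/g
(-5*3)*(b(5) - 24) = (-5*3)*(-5/5 - 24) = -15*(-5*1/5 - 24) = -15*(-1 - 24) = -15*(-25) = 375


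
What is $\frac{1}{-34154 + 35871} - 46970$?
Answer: $- \frac{80647489}{1717} \approx -46970.0$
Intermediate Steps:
$\frac{1}{-34154 + 35871} - 46970 = \frac{1}{1717} - 46970 = - \frac{80647489}{1717}$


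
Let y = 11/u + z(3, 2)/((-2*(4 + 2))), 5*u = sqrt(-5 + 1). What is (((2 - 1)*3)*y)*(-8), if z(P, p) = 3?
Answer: 6 + 660*I ≈ 6.0 + 660.0*I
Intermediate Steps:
u = 2*I/5 (u = sqrt(-5 + 1)/5 = sqrt(-4)/5 = (2*I)/5 = 2*I/5 ≈ 0.4*I)
y = -1/4 - 55*I/2 (y = 11/((2*I/5)) + 3/((-2*(4 + 2))) = 11*(-5*I/2) + 3/((-2*6)) = -55*I/2 + 3/(-12) = -55*I/2 + 3*(-1/12) = -55*I/2 - 1/4 = -1/4 - 55*I/2 ≈ -0.25 - 27.5*I)
(((2 - 1)*3)*y)*(-8) = (((2 - 1)*3)*(-1/4 - 55*I/2))*(-8) = ((1*3)*(-1/4 - 55*I/2))*(-8) = (3*(-1/4 - 55*I/2))*(-8) = (-3/4 - 165*I/2)*(-8) = 6 + 660*I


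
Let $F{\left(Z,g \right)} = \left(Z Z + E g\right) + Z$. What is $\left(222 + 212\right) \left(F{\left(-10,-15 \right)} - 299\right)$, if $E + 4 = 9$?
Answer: $-123256$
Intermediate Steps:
$E = 5$ ($E = -4 + 9 = 5$)
$F{\left(Z,g \right)} = Z + Z^{2} + 5 g$ ($F{\left(Z,g \right)} = \left(Z Z + 5 g\right) + Z = \left(Z^{2} + 5 g\right) + Z = Z + Z^{2} + 5 g$)
$\left(222 + 212\right) \left(F{\left(-10,-15 \right)} - 299\right) = \left(222 + 212\right) \left(\left(-10 + \left(-10\right)^{2} + 5 \left(-15\right)\right) - 299\right) = 434 \left(\left(-10 + 100 - 75\right) - 299\right) = 434 \left(15 - 299\right) = 434 \left(-284\right) = -123256$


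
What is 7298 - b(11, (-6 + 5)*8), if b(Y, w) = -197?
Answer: 7495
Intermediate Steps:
7298 - b(11, (-6 + 5)*8) = 7298 - 1*(-197) = 7298 + 197 = 7495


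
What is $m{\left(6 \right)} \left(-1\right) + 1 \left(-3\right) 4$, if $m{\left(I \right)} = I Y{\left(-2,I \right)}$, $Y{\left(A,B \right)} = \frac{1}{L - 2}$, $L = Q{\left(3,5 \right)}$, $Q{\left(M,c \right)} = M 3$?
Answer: $- \frac{90}{7} \approx -12.857$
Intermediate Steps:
$Q{\left(M,c \right)} = 3 M$
$L = 9$ ($L = 3 \cdot 3 = 9$)
$Y{\left(A,B \right)} = \frac{1}{7}$ ($Y{\left(A,B \right)} = \frac{1}{9 - 2} = \frac{1}{7}$)
$m{\left(I \right)} = \frac{I}{7}$ ($m{\left(I \right)} = I \frac{1}{7} = \frac{I}{7}$)
$m{\left(6 \right)} \left(-1\right) + 1 \left(-3\right) 4 = \frac{1}{7} \cdot 6 \left(-1\right) + 1 \left(-3\right) 4 = \frac{6}{7} \left(-1\right) - 12 = - \frac{6}{7} - 12 = - \frac{90}{7}$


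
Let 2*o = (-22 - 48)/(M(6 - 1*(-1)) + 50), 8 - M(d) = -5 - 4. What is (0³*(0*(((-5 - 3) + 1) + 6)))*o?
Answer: 0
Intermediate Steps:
M(d) = 17 (M(d) = 8 - (-5 - 4) = 8 - 1*(-9) = 8 + 9 = 17)
o = -35/67 (o = ((-22 - 48)/(17 + 50))/2 = (-70/67)/2 = (-70*1/67)/2 = (½)*(-70/67) = -35/67 ≈ -0.52239)
(0³*(0*(((-5 - 3) + 1) + 6)))*o = (0³*(0*(((-5 - 3) + 1) + 6)))*(-35/67) = (0*(0*((-8 + 1) + 6)))*(-35/67) = (0*(0*(-7 + 6)))*(-35/67) = (0*(0*(-1)))*(-35/67) = (0*0)*(-35/67) = 0*(-35/67) = 0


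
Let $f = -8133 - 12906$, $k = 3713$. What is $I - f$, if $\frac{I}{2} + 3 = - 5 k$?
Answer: $-16097$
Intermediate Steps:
$I = -37136$ ($I = -6 + 2 \left(\left(-5\right) 3713\right) = -6 + 2 \left(-18565\right) = -6 - 37130 = -37136$)
$f = -21039$
$I - f = -37136 - -21039 = -37136 + 21039 = -16097$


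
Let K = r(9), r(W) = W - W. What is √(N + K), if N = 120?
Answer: 2*√30 ≈ 10.954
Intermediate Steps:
r(W) = 0
K = 0
√(N + K) = √(120 + 0) = √120 = 2*√30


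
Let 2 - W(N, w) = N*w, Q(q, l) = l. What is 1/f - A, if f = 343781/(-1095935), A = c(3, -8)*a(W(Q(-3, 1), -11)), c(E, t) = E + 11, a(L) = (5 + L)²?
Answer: -1560486551/343781 ≈ -4539.2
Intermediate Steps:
W(N, w) = 2 - N*w
c(E, t) = 11 + E
A = 4536 (A = (11 + 3)*(5 + (2 - 1*1*(-11)))² = 14*(5 + (2 + 11))² = 14*(5 + 13)² = 14*18² = 14*324 = 4536)
f = -343781/1095935 (f = 343781*(-1/1095935) = -343781/1095935 ≈ -0.31369)
1/f - A = 1/(-343781/1095935) - 1*4536 = -1095935/343781 - 4536 = -1560486551/343781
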